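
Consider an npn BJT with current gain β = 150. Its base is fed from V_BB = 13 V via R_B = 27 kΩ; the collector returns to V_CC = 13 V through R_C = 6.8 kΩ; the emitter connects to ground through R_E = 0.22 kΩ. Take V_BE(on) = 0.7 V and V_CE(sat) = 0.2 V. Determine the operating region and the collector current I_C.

Assume active: I_B = (13 − 0.7)/(27 + 151×0.22) = 0.204 mA, I_C = β·I_B = 30.6 mA.
Then V_CE = 13 − 30.6×6.8 − 30.8×0.22 = -202 V < 0.2 V — the active assumption fails.
Re-solve with V_CE = 0.2 V. KCL at the emitter: V_E/R_E = (V_BB−0.7−V_E)/R_B + (V_CC−0.2−V_E)/R_C, giving V_E = 0.494 V.
I_C = (V_CC − 0.2 − V_E)/R_C = (12.8 − 0.494)/6.8 = 1.81 mA.
Check: I_B = (12.3 − 0.494)/27 = 0.437 mA, and β·I_B = 65.6 mA > I_C, confirming saturation.

saturation; I_C ≈ 1.8 mA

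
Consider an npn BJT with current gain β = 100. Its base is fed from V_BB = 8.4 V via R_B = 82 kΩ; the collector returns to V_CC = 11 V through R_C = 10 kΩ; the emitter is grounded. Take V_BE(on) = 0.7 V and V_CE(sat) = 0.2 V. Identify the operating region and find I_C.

saturation; I_C ≈ 1.1 mA

Assume active: I_B = (8.4 − 0.7)/82 = 0.0939 mA, giving I_C = β·I_B = 9.39 mA.
But then V_CE = 11 − 9.39×10 = -82.9 V < V_CE(sat) = 0.2 V — impossible in the active region.
So the transistor is saturated. With V_CE = 0.2 V, I_C = (V_CC − 0.2)/R_C = 10.8/10 = 1.08 mA.
Check: β·I_B = 9.39 mA > I_C = 1.08 mA, confirming saturation.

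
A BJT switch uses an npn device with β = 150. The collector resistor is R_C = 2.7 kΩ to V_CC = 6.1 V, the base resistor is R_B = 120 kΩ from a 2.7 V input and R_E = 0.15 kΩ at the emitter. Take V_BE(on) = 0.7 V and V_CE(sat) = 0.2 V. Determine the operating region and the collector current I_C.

saturation; I_C ≈ 2.1 mA

Assume active: I_B = (2.7 − 0.7)/(120 + 151×0.15) = 0.014 mA, I_C = β·I_B = 2.1 mA.
Then V_CE = 6.1 − 2.1×2.7 − 2.12×0.15 = 0.104 V < 0.2 V — the active assumption fails.
Re-solve with V_CE = 0.2 V. KCL at the emitter: V_E/R_E = (V_BB−0.7−V_E)/R_B + (V_CC−0.2−V_E)/R_C, giving V_E = 0.313 V.
I_C = (V_CC − 0.2 − V_E)/R_C = (5.9 − 0.313)/2.7 = 2.07 mA.
Check: I_B = (2 − 0.313)/120 = 0.0141 mA, and β·I_B = 2.11 mA > I_C, confirming saturation.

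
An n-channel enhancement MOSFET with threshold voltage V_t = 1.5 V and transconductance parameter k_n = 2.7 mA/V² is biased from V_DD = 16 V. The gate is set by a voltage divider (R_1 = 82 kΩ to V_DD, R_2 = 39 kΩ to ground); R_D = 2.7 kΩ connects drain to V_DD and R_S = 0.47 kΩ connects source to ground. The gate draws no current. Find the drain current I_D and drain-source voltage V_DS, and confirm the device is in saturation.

V_G = V_DD·R_2/(R_1+R_2) = 16×39/121 = 5.16 V.
Assume saturation: I_D = (k_n/2)(V_GS − V_t)² with V_GS = V_G − I_D·R_S = 5.16 − 0.47·I_D.
Substituting gives 0.298·I_D² − 5.64·I_D + 18.1 = 0, with roots I_D = 4.08 or 14.8 mA.
The root I_D = 14.8 mA gives V_GS = -1.81 V ≤ V_t, so take I_D = 4.08 mA.
Then V_GS = 3.24 V and V_DS = V_DD − I_D(R_D+R_S) = 16 − 4.08×3.17 = 3.06 V.
Saturation requires V_DS ≥ V_GS − V_t = 1.74 V; 3.06 ≥ 1.74 ✓.

I_D ≈ 4.1 mA, V_DS ≈ 3.1 V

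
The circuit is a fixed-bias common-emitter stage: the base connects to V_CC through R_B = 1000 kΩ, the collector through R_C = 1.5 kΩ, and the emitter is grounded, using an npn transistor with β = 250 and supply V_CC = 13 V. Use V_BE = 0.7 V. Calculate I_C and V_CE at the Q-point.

I_C ≈ 3.1 mA, V_CE ≈ 8.4 V

Base loop: V_CC = I_B·R_B + V_BE, so I_B = (13 − 0.7)/1000 kΩ = 0.0123 mA.
In the active region I_C = β·I_B = 250 × 0.0123 = 3.08 mA.
Collector loop: V_CE = V_CC − I_C·R_C = 13 − 3.08×1.5 = 8.39 V.
Since V_CE = 8.39 V > V_CE(sat) ≈ 0.2 V, the transistor is in the active region as assumed.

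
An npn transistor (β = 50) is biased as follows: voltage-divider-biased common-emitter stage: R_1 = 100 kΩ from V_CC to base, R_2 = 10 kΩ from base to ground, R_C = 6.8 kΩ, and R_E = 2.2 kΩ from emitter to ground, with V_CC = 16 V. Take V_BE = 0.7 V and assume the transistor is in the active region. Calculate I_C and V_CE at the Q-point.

Thevenize the base divider: V_Th = V_CC·R_2/(R_1+R_2) = 16×10/110 = 1.45 V, R_Th = R_1‖R_2 = 9.09 kΩ.
Base-emitter loop: V_Th = I_B·R_Th + V_BE + (β+1)I_B·R_E, so I_B = (1.45 − 0.7) / (9.09 + 51×2.2) = 0.00622 mA.
I_C = β·I_B = 50×0.00622 = 0.311 mA, and I_E = (β+1)I_B = 0.317 mA.
V_CE = V_CC − I_C·R_C − I_E·R_E = 16 − 0.311×6.8 − 0.317×2.2 = 13.2 V.
V_CE = 13.2 V > 0.2 V confirms active-region operation.

I_C ≈ 0.31 mA, V_CE ≈ 13 V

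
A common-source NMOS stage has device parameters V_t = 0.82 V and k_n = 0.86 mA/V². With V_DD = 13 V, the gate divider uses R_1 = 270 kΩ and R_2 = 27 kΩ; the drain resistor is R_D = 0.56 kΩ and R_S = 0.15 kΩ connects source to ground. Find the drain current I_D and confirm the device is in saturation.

I_D ≈ 0.054 mA

V_G = V_DD·R_2/(R_1+R_2) = 13×27/297 = 1.18 V.
Assume saturation: I_D = (k_n/2)(V_GS − V_t)² with V_GS = V_G − I_D·R_S = 1.18 − 0.15·I_D.
Substituting gives 0.00967·I_D² − 1.05·I_D + 0.0563 = 0, with roots I_D = 0.0538 or 108 mA.
The root I_D = 108 mA gives V_GS = -15 V ≤ V_t, so take I_D = 0.0538 mA.
Then V_GS = 1.17 V and V_DS = V_DD − I_D(R_D+R_S) = 13 − 0.0538×0.71 = 13 V.
Saturation requires V_DS ≥ V_GS − V_t = 0.354 V; 13 ≥ 0.354 ✓.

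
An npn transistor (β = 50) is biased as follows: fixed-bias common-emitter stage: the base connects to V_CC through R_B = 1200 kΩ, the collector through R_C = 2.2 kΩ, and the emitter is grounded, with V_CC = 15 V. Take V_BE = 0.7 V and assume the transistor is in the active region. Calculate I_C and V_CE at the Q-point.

I_C ≈ 0.6 mA, V_CE ≈ 14 V

Base loop: V_CC = I_B·R_B + V_BE, so I_B = (15 − 0.7)/1200 kΩ = 0.0119 mA.
In the active region I_C = β·I_B = 50 × 0.0119 = 0.596 mA.
Collector loop: V_CE = V_CC − I_C·R_C = 15 − 0.596×2.2 = 13.7 V.
Since V_CE = 13.7 V > V_CE(sat) ≈ 0.2 V, the transistor is in the active region as assumed.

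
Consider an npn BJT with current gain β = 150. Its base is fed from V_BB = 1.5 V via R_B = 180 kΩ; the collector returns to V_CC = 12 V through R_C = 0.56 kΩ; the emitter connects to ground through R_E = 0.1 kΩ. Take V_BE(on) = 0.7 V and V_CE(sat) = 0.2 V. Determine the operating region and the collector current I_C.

active; I_C ≈ 0.62 mA

Assume active. Base-emitter loop: I_B = (V_BB − V_BE)/(R_B + (β+1)R_E) = (1.5 − 0.7)/(180 + 151×0.1) = 0.0041 mA.
I_C = β·I_B = 150×0.0041 = 0.615 mA.
V_CE = V_CC − I_C·R_C − I_E·R_E = 12 − 0.615×0.56 − 0.619×0.1 = 11.6 V > V_CE(sat), so the active-region assumption holds.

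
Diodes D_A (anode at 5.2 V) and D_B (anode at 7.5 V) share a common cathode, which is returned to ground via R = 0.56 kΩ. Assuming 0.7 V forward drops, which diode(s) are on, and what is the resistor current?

Only D_B conducts; I_R ≈ 12 mA

Assume both conduct. Then node N would need to be at both 5.2−0.7 = 4.5 V and 7.5−0.7 = 6.8 V, which is impossible.
Assume only D_B conducts: V_N = 7.5 − 0.7 = 6.8 V, so I_R = 6.8/0.56 = 12.1 mA.
Check D_A: its anode-to-cathode voltage is 5.2 − 6.8 = -1.6 V < 0.7 V, so it is off. The assumption is consistent.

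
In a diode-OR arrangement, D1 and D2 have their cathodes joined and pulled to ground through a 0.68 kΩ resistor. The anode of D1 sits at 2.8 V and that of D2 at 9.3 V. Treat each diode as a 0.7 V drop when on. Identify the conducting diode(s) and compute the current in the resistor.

Only D2 conducts; I_R ≈ 13 mA

Assume both conduct. Then node N would need to be at both 2.8−0.7 = 2.1 V and 9.3−0.7 = 8.6 V, which is impossible.
Assume only D2 conducts: V_N = 9.3 − 0.7 = 8.6 V, so I_R = 8.6/0.68 = 12.6 mA.
Check D1: its anode-to-cathode voltage is 2.8 − 8.6 = -5.8 V < 0.7 V, so it is off. The assumption is consistent.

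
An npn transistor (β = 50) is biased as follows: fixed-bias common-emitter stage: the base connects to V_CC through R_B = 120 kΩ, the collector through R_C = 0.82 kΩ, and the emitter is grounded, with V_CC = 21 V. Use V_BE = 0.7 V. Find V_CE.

V_CE ≈ 14 V

Base loop: V_CC = I_B·R_B + V_BE, so I_B = (21 − 0.7)/120 kΩ = 0.169 mA.
In the active region I_C = β·I_B = 50 × 0.169 = 8.46 mA.
Collector loop: V_CE = V_CC − I_C·R_C = 21 − 8.46×0.82 = 14.1 V.
Since V_CE = 14.1 V > V_CE(sat) ≈ 0.2 V, the transistor is in the active region as assumed.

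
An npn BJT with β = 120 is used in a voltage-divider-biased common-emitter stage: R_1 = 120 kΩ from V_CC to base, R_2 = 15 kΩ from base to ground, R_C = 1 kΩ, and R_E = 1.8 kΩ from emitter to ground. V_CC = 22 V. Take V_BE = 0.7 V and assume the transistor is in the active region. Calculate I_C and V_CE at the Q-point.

I_C ≈ 0.91 mA, V_CE ≈ 19 V

Thevenize the base divider: V_Th = V_CC·R_2/(R_1+R_2) = 22×15/135 = 2.44 V, R_Th = R_1‖R_2 = 13.3 kΩ.
Base-emitter loop: V_Th = I_B·R_Th + V_BE + (β+1)I_B·R_E, so I_B = (2.44 − 0.7) / (13.3 + 121×1.8) = 0.00755 mA.
I_C = β·I_B = 120×0.00755 = 0.906 mA, and I_E = (β+1)I_B = 0.913 mA.
V_CE = V_CC − I_C·R_C − I_E·R_E = 22 − 0.906×1 − 0.913×1.8 = 19.5 V.
V_CE = 19.5 V > 0.2 V confirms active-region operation.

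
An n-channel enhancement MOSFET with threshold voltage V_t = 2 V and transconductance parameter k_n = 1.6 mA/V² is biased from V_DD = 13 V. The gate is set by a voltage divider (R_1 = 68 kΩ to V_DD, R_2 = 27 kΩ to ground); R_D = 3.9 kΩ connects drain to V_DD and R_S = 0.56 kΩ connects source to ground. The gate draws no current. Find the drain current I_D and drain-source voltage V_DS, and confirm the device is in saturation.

V_G = V_DD·R_2/(R_1+R_2) = 13×27/95 = 3.69 V.
Assume saturation: I_D = (k_n/2)(V_GS − V_t)² with V_GS = V_G − I_D·R_S = 3.69 − 0.56·I_D.
Substituting gives 0.251·I_D² − 2.52·I_D + 2.3 = 0, with roots I_D = 1.01 or 9.02 mA.
The root I_D = 9.02 mA gives V_GS = -1.36 V ≤ V_t, so take I_D = 1.01 mA.
Then V_GS = 3.13 V and V_DS = V_DD − I_D(R_D+R_S) = 13 − 1.01×4.46 = 8.47 V.
Saturation requires V_DS ≥ V_GS − V_t = 1.13 V; 8.47 ≥ 1.13 ✓.

I_D ≈ 1 mA, V_DS ≈ 8.5 V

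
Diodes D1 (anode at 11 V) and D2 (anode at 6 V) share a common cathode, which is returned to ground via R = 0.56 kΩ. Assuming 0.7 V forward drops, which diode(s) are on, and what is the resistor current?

Assume both conduct. Then node N would need to be at both 11−0.7 = 10.3 V and 6−0.7 = 5.3 V, which is impossible.
Assume only D1 conducts: V_N = 11 − 0.7 = 10.3 V, so I_R = 10.3/0.56 = 18.4 mA.
Check D2: its anode-to-cathode voltage is 6 − 10.3 = -4.3 V < 0.7 V, so it is off. The assumption is consistent.

Only D1 conducts; I_R ≈ 18 mA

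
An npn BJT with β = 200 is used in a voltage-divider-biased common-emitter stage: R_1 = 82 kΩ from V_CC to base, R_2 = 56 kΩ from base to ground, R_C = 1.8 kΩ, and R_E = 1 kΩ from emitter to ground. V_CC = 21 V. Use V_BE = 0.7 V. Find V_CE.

Thevenize the base divider: V_Th = V_CC·R_2/(R_1+R_2) = 21×56/138 = 8.52 V, R_Th = R_1‖R_2 = 33.3 kΩ.
Base-emitter loop: V_Th = I_B·R_Th + V_BE + (β+1)I_B·R_E, so I_B = (8.52 − 0.7) / (33.3 + 201×1) = 0.0334 mA.
I_C = β·I_B = 200×0.0334 = 6.68 mA, and I_E = (β+1)I_B = 6.71 mA.
V_CE = V_CC − I_C·R_C − I_E·R_E = 21 − 6.68×1.8 − 6.71×1 = 2.27 V.
V_CE = 2.27 V > 0.2 V confirms active-region operation.

V_CE ≈ 2.3 V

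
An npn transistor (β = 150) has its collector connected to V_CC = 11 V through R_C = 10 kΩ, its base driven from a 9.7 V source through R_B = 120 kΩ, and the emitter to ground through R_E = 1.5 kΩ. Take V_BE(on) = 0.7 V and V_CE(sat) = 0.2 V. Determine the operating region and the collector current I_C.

Assume active: I_B = (9.7 − 0.7)/(120 + 151×1.5) = 0.026 mA, I_C = β·I_B = 3.9 mA.
Then V_CE = 11 − 3.9×10 − 3.92×1.5 = -33.8 V < 0.2 V — the active assumption fails.
Re-solve with V_CE = 0.2 V. KCL at the emitter: V_E/R_E = (V_BB−0.7−V_E)/R_B + (V_CC−0.2−V_E)/R_C, giving V_E = 1.49 V.
I_C = (V_CC − 0.2 − V_E)/R_C = (10.8 − 1.49)/10 = 0.931 mA.
Check: I_B = (9 − 1.49)/120 = 0.0626 mA, and β·I_B = 9.39 mA > I_C, confirming saturation.

saturation; I_C ≈ 0.93 mA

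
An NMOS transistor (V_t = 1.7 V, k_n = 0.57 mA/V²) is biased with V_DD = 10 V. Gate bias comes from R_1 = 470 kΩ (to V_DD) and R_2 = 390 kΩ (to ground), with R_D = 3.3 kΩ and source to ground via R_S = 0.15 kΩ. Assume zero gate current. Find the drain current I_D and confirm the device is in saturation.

I_D ≈ 1.9 mA

V_G = V_DD·R_2/(R_1+R_2) = 10×390/860 = 4.53 V.
Assume saturation: I_D = (k_n/2)(V_GS − V_t)² with V_GS = V_G − I_D·R_S = 4.53 − 0.15·I_D.
Substituting gives 0.00641·I_D² − 1.24·I_D + 2.29 = 0, with roots I_D = 1.86 or 192 mA.
The root I_D = 192 mA gives V_GS = -24.2 V ≤ V_t, so take I_D = 1.86 mA.
Then V_GS = 4.26 V and V_DS = V_DD − I_D(R_D+R_S) = 10 − 1.86×3.45 = 3.58 V.
Saturation requires V_DS ≥ V_GS − V_t = 2.56 V; 3.58 ≥ 2.56 ✓.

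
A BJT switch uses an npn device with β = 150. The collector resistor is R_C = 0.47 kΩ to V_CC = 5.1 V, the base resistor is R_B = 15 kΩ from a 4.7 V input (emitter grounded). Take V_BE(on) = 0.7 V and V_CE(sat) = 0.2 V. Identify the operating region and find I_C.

saturation; I_C ≈ 10 mA

Assume active: I_B = (4.7 − 0.7)/15 = 0.267 mA, giving I_C = β·I_B = 40 mA.
But then V_CE = 5.1 − 40×0.47 = -13.7 V < V_CE(sat) = 0.2 V — impossible in the active region.
So the transistor is saturated. With V_CE = 0.2 V, I_C = (V_CC − 0.2)/R_C = 4.9/0.47 = 10.4 mA.
Check: β·I_B = 40 mA > I_C = 10.4 mA, confirming saturation.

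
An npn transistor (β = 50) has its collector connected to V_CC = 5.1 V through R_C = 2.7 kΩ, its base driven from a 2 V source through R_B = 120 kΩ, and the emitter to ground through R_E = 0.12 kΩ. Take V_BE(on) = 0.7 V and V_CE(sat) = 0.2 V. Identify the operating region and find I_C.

active; I_C ≈ 0.52 mA

Assume active. Base-emitter loop: I_B = (V_BB − V_BE)/(R_B + (β+1)R_E) = (2 − 0.7)/(120 + 51×0.12) = 0.0103 mA.
I_C = β·I_B = 50×0.0103 = 0.515 mA.
V_CE = V_CC − I_C·R_C − I_E·R_E = 5.1 − 0.515×2.7 − 0.526×0.12 = 3.65 V > V_CE(sat), so the active-region assumption holds.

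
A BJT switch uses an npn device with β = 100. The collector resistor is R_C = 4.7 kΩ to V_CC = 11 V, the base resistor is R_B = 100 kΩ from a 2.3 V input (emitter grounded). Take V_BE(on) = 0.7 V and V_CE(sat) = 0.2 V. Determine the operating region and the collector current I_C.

Assume active. Base-emitter loop: I_B = (V_BB − V_BE)/R_B = (2.3 − 0.7)/100 = 0.016 mA.
I_C = β·I_B = 100×0.016 = 1.6 mA.
V_CE = V_CC − I_C·R_C = 11 − 1.6×4.7 = 3.48 V > V_CE(sat), so the active-region assumption holds.

active; I_C ≈ 1.6 mA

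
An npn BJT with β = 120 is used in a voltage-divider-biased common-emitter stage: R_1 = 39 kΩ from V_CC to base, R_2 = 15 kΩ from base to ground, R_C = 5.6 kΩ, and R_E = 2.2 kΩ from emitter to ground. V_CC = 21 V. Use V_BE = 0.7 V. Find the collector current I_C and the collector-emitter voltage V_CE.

I_C ≈ 2.2 mA, V_CE ≈ 3.6 V

Thevenize the base divider: V_Th = V_CC·R_2/(R_1+R_2) = 21×15/54 = 5.83 V, R_Th = R_1‖R_2 = 10.8 kΩ.
Base-emitter loop: V_Th = I_B·R_Th + V_BE + (β+1)I_B·R_E, so I_B = (5.83 − 0.7) / (10.8 + 121×2.2) = 0.0185 mA.
I_C = β·I_B = 120×0.0185 = 2.22 mA, and I_E = (β+1)I_B = 2.24 mA.
V_CE = V_CC − I_C·R_C − I_E·R_E = 21 − 2.22×5.6 − 2.24×2.2 = 3.62 V.
V_CE = 3.62 V > 0.2 V confirms active-region operation.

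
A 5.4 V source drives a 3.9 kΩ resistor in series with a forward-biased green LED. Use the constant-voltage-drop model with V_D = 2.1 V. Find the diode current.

I ≈ 0.85 mA

KVL around the loop: 5.4 = V_D + I·R = 2.1 + I × 3.9 kΩ.
So I = (5.4 − 2.1) / 3.9 kΩ = 3.3 / 3.9 = 0.846 mA.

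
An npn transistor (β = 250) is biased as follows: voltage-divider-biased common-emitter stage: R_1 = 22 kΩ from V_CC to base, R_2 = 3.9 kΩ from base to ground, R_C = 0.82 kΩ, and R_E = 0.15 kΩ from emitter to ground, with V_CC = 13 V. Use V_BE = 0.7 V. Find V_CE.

V_CE ≈ 5.6 V

Thevenize the base divider: V_Th = V_CC·R_2/(R_1+R_2) = 13×3.9/25.9 = 1.96 V, R_Th = R_1‖R_2 = 3.31 kΩ.
Base-emitter loop: V_Th = I_B·R_Th + V_BE + (β+1)I_B·R_E, so I_B = (1.96 − 0.7) / (3.31 + 251×0.15) = 0.0307 mA.
I_C = β·I_B = 250×0.0307 = 7.67 mA, and I_E = (β+1)I_B = 7.71 mA.
V_CE = V_CC − I_C·R_C − I_E·R_E = 13 − 7.67×0.82 − 7.71×0.15 = 5.55 V.
V_CE = 5.55 V > 0.2 V confirms active-region operation.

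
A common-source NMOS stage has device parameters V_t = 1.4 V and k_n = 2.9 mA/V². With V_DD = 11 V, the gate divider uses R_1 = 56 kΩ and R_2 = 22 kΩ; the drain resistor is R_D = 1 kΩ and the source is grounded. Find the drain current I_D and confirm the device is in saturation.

I_D ≈ 4.2 mA

V_G = V_DD·R_2/(R_1+R_2) = 11×22/78 = 3.1 V. With the source grounded, V_GS = V_G = 3.1 V.
Assume saturation: I_D = (k_n/2)(V_GS − V_t)² = (2.9/2)×(3.1 − 1.4)² = 1.45×1.7² = 4.2 mA.
V_DS = V_DD − I_D·R_D = 11 − 4.2×1 = 6.8 V.
Saturation requires V_DS ≥ V_GS − V_t = 1.7 V; 6.8 ≥ 1.7 ✓.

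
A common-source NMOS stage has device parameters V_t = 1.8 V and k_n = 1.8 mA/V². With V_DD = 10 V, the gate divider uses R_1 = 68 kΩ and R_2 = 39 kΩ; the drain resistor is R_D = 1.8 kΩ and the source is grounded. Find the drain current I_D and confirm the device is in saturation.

I_D ≈ 3.1 mA

V_G = V_DD·R_2/(R_1+R_2) = 10×39/107 = 3.64 V. With the source grounded, V_GS = V_G = 3.64 V.
Assume saturation: I_D = (k_n/2)(V_GS − V_t)² = (1.8/2)×(3.64 − 1.8)² = 0.9×1.84² = 3.06 mA.
V_DS = V_DD − I_D·R_D = 10 − 3.06×1.8 = 4.49 V.
Saturation requires V_DS ≥ V_GS − V_t = 1.84 V; 4.49 ≥ 1.84 ✓.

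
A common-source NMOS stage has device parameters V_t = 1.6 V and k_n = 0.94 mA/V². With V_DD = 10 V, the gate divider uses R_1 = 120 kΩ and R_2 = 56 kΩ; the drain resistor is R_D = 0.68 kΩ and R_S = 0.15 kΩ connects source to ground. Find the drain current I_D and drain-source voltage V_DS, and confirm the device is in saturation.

I_D ≈ 0.97 mA, V_DS ≈ 9.2 V

V_G = V_DD·R_2/(R_1+R_2) = 10×56/176 = 3.18 V.
Assume saturation: I_D = (k_n/2)(V_GS − V_t)² with V_GS = V_G − I_D·R_S = 3.18 − 0.15·I_D.
Substituting gives 0.0106·I_D² − 1.22·I_D + 1.18 = 0, with roots I_D = 0.97 or 115 mA.
The root I_D = 115 mA gives V_GS = -14 V ≤ V_t, so take I_D = 0.97 mA.
Then V_GS = 3.04 V and V_DS = V_DD − I_D(R_D+R_S) = 10 − 0.97×0.83 = 9.2 V.
Saturation requires V_DS ≥ V_GS − V_t = 1.44 V; 9.2 ≥ 1.44 ✓.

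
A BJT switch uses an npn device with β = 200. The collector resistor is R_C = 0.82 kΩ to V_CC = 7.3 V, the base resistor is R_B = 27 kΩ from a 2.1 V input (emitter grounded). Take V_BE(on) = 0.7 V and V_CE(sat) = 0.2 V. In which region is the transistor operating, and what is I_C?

saturation; I_C ≈ 8.7 mA

Assume active: I_B = (2.1 − 0.7)/27 = 0.0519 mA, giving I_C = β·I_B = 10.4 mA.
But then V_CE = 7.3 − 10.4×0.82 = -1.2 V < V_CE(sat) = 0.2 V — impossible in the active region.
So the transistor is saturated. With V_CE = 0.2 V, I_C = (V_CC − 0.2)/R_C = 7.1/0.82 = 8.66 mA.
Check: β·I_B = 10.4 mA > I_C = 8.66 mA, confirming saturation.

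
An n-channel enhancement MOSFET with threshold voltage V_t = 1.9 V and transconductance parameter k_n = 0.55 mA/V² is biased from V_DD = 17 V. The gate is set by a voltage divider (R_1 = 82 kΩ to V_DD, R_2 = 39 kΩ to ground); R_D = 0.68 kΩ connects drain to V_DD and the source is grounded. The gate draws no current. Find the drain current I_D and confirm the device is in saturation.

I_D ≈ 3.5 mA

V_G = V_DD·R_2/(R_1+R_2) = 17×39/121 = 5.48 V. With the source grounded, V_GS = V_G = 5.48 V.
Assume saturation: I_D = (k_n/2)(V_GS − V_t)² = (0.55/2)×(5.48 − 1.9)² = 0.275×3.58² = 3.52 mA.
V_DS = V_DD − I_D·R_D = 17 − 3.52×0.68 = 14.6 V.
Saturation requires V_DS ≥ V_GS − V_t = 3.58 V; 14.6 ≥ 3.58 ✓.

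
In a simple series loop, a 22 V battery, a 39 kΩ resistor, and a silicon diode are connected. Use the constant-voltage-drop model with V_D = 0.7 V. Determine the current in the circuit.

I ≈ 0.55 mA

KVL around the loop: 22 = V_D + I·R = 0.7 + I × 39 kΩ.
So I = (22 − 0.7) / 39 kΩ = 21.3 / 39 = 0.546 mA.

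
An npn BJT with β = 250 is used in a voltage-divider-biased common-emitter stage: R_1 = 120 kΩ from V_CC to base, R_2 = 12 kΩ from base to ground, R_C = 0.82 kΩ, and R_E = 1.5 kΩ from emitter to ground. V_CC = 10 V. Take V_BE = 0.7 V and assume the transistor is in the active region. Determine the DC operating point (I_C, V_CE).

Thevenize the base divider: V_Th = V_CC·R_2/(R_1+R_2) = 10×12/132 = 0.909 V, R_Th = R_1‖R_2 = 10.9 kΩ.
Base-emitter loop: V_Th = I_B·R_Th + V_BE + (β+1)I_B·R_E, so I_B = (0.909 − 0.7) / (10.9 + 251×1.5) = 0.00054 mA.
I_C = β·I_B = 250×0.00054 = 0.135 mA, and I_E = (β+1)I_B = 0.135 mA.
V_CE = V_CC − I_C·R_C − I_E·R_E = 10 − 0.135×0.82 − 0.135×1.5 = 9.69 V.
V_CE = 9.69 V > 0.2 V confirms active-region operation.

I_C ≈ 0.13 mA, V_CE ≈ 9.7 V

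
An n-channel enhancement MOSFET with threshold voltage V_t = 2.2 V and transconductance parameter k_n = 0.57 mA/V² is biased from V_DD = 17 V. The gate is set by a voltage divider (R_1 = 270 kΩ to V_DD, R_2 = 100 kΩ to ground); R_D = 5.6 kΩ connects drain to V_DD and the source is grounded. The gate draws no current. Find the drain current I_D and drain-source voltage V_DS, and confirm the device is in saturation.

I_D ≈ 1.6 mA, V_DS ≈ 7.8 V

V_G = V_DD·R_2/(R_1+R_2) = 17×100/370 = 4.59 V. With the source grounded, V_GS = V_G = 4.59 V.
Assume saturation: I_D = (k_n/2)(V_GS − V_t)² = (0.57/2)×(4.59 − 2.2)² = 0.285×2.39² = 1.63 mA.
V_DS = V_DD − I_D·R_D = 17 − 1.63×5.6 = 7.85 V.
Saturation requires V_DS ≥ V_GS − V_t = 2.39 V; 7.85 ≥ 2.39 ✓.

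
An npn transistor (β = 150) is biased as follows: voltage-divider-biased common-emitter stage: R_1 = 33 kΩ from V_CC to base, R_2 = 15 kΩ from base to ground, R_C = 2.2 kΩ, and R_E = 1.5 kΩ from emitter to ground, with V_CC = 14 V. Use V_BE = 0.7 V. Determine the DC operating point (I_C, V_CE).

Thevenize the base divider: V_Th = V_CC·R_2/(R_1+R_2) = 14×15/48 = 4.38 V, R_Th = R_1‖R_2 = 10.3 kΩ.
Base-emitter loop: V_Th = I_B·R_Th + V_BE + (β+1)I_B·R_E, so I_B = (4.38 − 0.7) / (10.3 + 151×1.5) = 0.0155 mA.
I_C = β·I_B = 150×0.0155 = 2.33 mA, and I_E = (β+1)I_B = 2.34 mA.
V_CE = V_CC − I_C·R_C − I_E·R_E = 14 − 2.33×2.2 − 2.34×1.5 = 5.36 V.
V_CE = 5.36 V > 0.2 V confirms active-region operation.

I_C ≈ 2.3 mA, V_CE ≈ 5.4 V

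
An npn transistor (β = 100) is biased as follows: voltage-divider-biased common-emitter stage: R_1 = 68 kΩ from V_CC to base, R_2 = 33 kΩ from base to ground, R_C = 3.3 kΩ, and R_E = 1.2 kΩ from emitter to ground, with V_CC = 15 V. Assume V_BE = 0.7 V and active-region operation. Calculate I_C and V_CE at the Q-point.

I_C ≈ 2.9 mA, V_CE ≈ 1.8 V

Thevenize the base divider: V_Th = V_CC·R_2/(R_1+R_2) = 15×33/101 = 4.9 V, R_Th = R_1‖R_2 = 22.2 kΩ.
Base-emitter loop: V_Th = I_B·R_Th + V_BE + (β+1)I_B·R_E, so I_B = (4.9 − 0.7) / (22.2 + 101×1.2) = 0.0293 mA.
I_C = β·I_B = 100×0.0293 = 2.93 mA, and I_E = (β+1)I_B = 2.96 mA.
V_CE = V_CC − I_C·R_C − I_E·R_E = 15 − 2.93×3.3 − 2.96×1.2 = 1.78 V.
V_CE = 1.78 V > 0.2 V confirms active-region operation.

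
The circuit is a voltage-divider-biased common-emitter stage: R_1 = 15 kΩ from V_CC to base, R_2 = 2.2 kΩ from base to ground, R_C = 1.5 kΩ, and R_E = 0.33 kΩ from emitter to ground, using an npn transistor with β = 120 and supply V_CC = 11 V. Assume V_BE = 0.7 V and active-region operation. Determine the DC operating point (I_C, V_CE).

I_C ≈ 2 mA, V_CE ≈ 7.3 V

Thevenize the base divider: V_Th = V_CC·R_2/(R_1+R_2) = 11×2.2/17.2 = 1.41 V, R_Th = R_1‖R_2 = 1.92 kΩ.
Base-emitter loop: V_Th = I_B·R_Th + V_BE + (β+1)I_B·R_E, so I_B = (1.41 − 0.7) / (1.92 + 121×0.33) = 0.0169 mA.
I_C = β·I_B = 120×0.0169 = 2.03 mA, and I_E = (β+1)I_B = 2.04 mA.
V_CE = V_CC − I_C·R_C − I_E·R_E = 11 − 2.03×1.5 − 2.04×0.33 = 7.28 V.
V_CE = 7.28 V > 0.2 V confirms active-region operation.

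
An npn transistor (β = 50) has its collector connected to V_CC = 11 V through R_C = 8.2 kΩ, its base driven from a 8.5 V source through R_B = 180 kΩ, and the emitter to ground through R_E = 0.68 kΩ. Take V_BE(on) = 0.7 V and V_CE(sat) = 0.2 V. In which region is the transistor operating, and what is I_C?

saturation; I_C ≈ 1.2 mA

Assume active: I_B = (8.5 − 0.7)/(180 + 51×0.68) = 0.0363 mA, I_C = β·I_B = 1.82 mA.
Then V_CE = 11 − 1.82×8.2 − 1.85×0.68 = -5.16 V < 0.2 V — the active assumption fails.
Re-solve with V_CE = 0.2 V. KCL at the emitter: V_E/R_E = (V_BB−0.7−V_E)/R_B + (V_CC−0.2−V_E)/R_C, giving V_E = 0.851 V.
I_C = (V_CC − 0.2 − V_E)/R_C = (10.8 − 0.851)/8.2 = 1.21 mA.
Check: I_B = (7.8 − 0.851)/180 = 0.0386 mA, and β·I_B = 1.93 mA > I_C, confirming saturation.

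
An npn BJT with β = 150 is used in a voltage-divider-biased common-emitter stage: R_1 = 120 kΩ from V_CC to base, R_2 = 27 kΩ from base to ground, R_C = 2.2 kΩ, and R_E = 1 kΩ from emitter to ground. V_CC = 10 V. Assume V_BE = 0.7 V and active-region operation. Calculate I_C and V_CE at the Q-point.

I_C ≈ 0.99 mA, V_CE ≈ 6.8 V

Thevenize the base divider: V_Th = V_CC·R_2/(R_1+R_2) = 10×27/147 = 1.84 V, R_Th = R_1‖R_2 = 22 kΩ.
Base-emitter loop: V_Th = I_B·R_Th + V_BE + (β+1)I_B·R_E, so I_B = (1.84 − 0.7) / (22 + 151×1) = 0.00657 mA.
I_C = β·I_B = 150×0.00657 = 0.985 mA, and I_E = (β+1)I_B = 0.992 mA.
V_CE = V_CC − I_C·R_C − I_E·R_E = 10 − 0.985×2.2 − 0.992×1 = 6.84 V.
V_CE = 6.84 V > 0.2 V confirms active-region operation.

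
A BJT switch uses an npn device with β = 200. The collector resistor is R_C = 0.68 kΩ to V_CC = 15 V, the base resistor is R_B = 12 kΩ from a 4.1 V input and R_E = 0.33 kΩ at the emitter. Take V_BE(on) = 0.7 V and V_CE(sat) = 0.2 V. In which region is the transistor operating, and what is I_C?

Assume active. Base-emitter loop: I_B = (V_BB − V_BE)/(R_B + (β+1)R_E) = (4.1 − 0.7)/(12 + 201×0.33) = 0.0434 mA.
I_C = β·I_B = 200×0.0434 = 8.68 mA.
V_CE = V_CC − I_C·R_C − I_E·R_E = 15 − 8.68×0.68 − 8.72×0.33 = 6.22 V > V_CE(sat), so the active-region assumption holds.

active; I_C ≈ 8.7 mA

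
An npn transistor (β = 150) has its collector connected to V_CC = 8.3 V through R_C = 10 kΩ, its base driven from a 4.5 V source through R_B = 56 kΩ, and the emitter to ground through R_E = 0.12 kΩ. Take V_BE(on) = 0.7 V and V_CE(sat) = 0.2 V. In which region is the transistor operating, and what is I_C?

Assume active: I_B = (4.5 − 0.7)/(56 + 151×0.12) = 0.0513 mA, I_C = β·I_B = 7.69 mA.
Then V_CE = 8.3 − 7.69×10 − 7.74×0.12 = -69.5 V < 0.2 V — the active assumption fails.
Re-solve with V_CE = 0.2 V. KCL at the emitter: V_E/R_E = (V_BB−0.7−V_E)/R_B + (V_CC−0.2−V_E)/R_C, giving V_E = 0.104 V.
I_C = (V_CC − 0.2 − V_E)/R_C = (8.1 − 0.104)/10 = 0.8 mA.
Check: I_B = (3.8 − 0.104)/56 = 0.066 mA, and β·I_B = 9.9 mA > I_C, confirming saturation.

saturation; I_C ≈ 0.8 mA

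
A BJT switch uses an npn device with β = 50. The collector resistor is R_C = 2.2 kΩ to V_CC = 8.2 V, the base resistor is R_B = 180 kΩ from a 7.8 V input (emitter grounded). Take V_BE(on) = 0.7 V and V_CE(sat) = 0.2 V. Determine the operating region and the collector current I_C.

active; I_C ≈ 2 mA

Assume active. Base-emitter loop: I_B = (V_BB − V_BE)/R_B = (7.8 − 0.7)/180 = 0.0394 mA.
I_C = β·I_B = 50×0.0394 = 1.97 mA.
V_CE = V_CC − I_C·R_C = 8.2 − 1.97×2.2 = 3.86 V > V_CE(sat), so the active-region assumption holds.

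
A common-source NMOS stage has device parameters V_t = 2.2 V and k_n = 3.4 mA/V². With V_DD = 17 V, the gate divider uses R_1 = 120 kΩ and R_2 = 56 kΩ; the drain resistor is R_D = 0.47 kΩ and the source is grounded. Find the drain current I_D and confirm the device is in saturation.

I_D ≈ 18 mA

V_G = V_DD·R_2/(R_1+R_2) = 17×56/176 = 5.41 V. With the source grounded, V_GS = V_G = 5.41 V.
Assume saturation: I_D = (k_n/2)(V_GS − V_t)² = (3.4/2)×(5.41 − 2.2)² = 1.7×3.21² = 17.5 mA.
V_DS = V_DD − I_D·R_D = 17 − 17.5×0.47 = 8.77 V.
Saturation requires V_DS ≥ V_GS − V_t = 3.21 V; 8.77 ≥ 3.21 ✓.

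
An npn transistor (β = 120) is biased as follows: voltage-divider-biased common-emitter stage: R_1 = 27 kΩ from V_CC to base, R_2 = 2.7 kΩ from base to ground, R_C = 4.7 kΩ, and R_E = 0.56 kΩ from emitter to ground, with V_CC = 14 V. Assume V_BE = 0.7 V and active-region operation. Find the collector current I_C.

I_C ≈ 0.98 mA

Thevenize the base divider: V_Th = V_CC·R_2/(R_1+R_2) = 14×2.7/29.7 = 1.27 V, R_Th = R_1‖R_2 = 2.45 kΩ.
Base-emitter loop: V_Th = I_B·R_Th + V_BE + (β+1)I_B·R_E, so I_B = (1.27 − 0.7) / (2.45 + 121×0.56) = 0.00816 mA.
I_C = β·I_B = 120×0.00816 = 0.979 mA, and I_E = (β+1)I_B = 0.987 mA.
V_CE = V_CC − I_C·R_C − I_E·R_E = 14 − 0.979×4.7 − 0.987×0.56 = 8.85 V.
V_CE = 8.85 V > 0.2 V confirms active-region operation.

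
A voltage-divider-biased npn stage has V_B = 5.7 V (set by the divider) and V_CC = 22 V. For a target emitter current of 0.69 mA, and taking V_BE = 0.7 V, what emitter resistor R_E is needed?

V_E = V_B − V_BE = 5.7 − 0.7 = 5 V.
R_E = V_E / I_E = 5 / 0.69 = 7.25 kΩ.

R_E ≈ 7.2 kΩ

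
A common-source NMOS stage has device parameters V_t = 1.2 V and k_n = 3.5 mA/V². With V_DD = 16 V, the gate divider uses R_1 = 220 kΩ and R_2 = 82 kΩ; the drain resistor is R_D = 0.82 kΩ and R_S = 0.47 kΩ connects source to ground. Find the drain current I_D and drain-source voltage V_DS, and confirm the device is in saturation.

V_G = V_DD·R_2/(R_1+R_2) = 16×82/302 = 4.34 V.
Assume saturation: I_D = (k_n/2)(V_GS − V_t)² with V_GS = V_G − I_D·R_S = 4.34 − 0.47·I_D.
Substituting gives 0.387·I_D² − 6.17·I_D + 17.3 = 0, with roots I_D = 3.63 or 12.3 mA.
The root I_D = 12.3 mA gives V_GS = -1.46 V ≤ V_t, so take I_D = 3.63 mA.
Then V_GS = 2.64 V and V_DS = V_DD − I_D(R_D+R_S) = 16 − 3.63×1.29 = 11.3 V.
Saturation requires V_DS ≥ V_GS − V_t = 1.44 V; 11.3 ≥ 1.44 ✓.

I_D ≈ 3.6 mA, V_DS ≈ 11 V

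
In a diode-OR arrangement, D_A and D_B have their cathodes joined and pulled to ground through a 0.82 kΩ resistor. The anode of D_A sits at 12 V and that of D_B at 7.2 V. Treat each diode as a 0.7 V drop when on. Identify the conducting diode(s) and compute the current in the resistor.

Assume both conduct. Then node N would need to be at both 12−0.7 = 11.3 V and 7.2−0.7 = 6.5 V, which is impossible.
Assume only D_A conducts: V_N = 12 − 0.7 = 11.3 V, so I_R = 11.3/0.82 = 13.8 mA.
Check D_B: its anode-to-cathode voltage is 7.2 − 11.3 = -4.1 V < 0.7 V, so it is off. The assumption is consistent.

Only D_A conducts; I_R ≈ 14 mA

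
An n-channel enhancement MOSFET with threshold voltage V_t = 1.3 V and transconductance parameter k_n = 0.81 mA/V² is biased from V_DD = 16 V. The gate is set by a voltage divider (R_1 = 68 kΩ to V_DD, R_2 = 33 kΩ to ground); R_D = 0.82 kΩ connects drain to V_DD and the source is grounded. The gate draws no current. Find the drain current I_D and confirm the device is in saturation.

I_D ≈ 6.2 mA

V_G = V_DD·R_2/(R_1+R_2) = 16×33/101 = 5.23 V. With the source grounded, V_GS = V_G = 5.23 V.
Assume saturation: I_D = (k_n/2)(V_GS − V_t)² = (0.81/2)×(5.23 − 1.3)² = 0.405×3.93² = 6.25 mA.
V_DS = V_DD − I_D·R_D = 16 − 6.25×0.82 = 10.9 V.
Saturation requires V_DS ≥ V_GS − V_t = 3.93 V; 10.9 ≥ 3.93 ✓.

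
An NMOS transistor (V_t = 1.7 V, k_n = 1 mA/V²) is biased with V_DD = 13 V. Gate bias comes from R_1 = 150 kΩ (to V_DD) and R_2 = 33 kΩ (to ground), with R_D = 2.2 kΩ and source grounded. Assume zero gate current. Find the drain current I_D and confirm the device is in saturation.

I_D ≈ 0.21 mA

V_G = V_DD·R_2/(R_1+R_2) = 13×33/183 = 2.34 V. With the source grounded, V_GS = V_G = 2.34 V.
Assume saturation: I_D = (k_n/2)(V_GS − V_t)² = (1/2)×(2.34 − 1.7)² = 0.5×0.644² = 0.208 mA.
V_DS = V_DD − I_D·R_D = 13 − 0.208×2.2 = 12.5 V.
Saturation requires V_DS ≥ V_GS − V_t = 0.644 V; 12.5 ≥ 0.644 ✓.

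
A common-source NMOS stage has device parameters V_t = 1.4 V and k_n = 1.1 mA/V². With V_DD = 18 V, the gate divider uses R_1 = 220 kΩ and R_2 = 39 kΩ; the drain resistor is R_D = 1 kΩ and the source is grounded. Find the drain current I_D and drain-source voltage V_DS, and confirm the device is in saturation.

V_G = V_DD·R_2/(R_1+R_2) = 18×39/259 = 2.71 V. With the source grounded, V_GS = V_G = 2.71 V.
Assume saturation: I_D = (k_n/2)(V_GS − V_t)² = (1.1/2)×(2.71 − 1.4)² = 0.55×1.31² = 0.944 mA.
V_DS = V_DD − I_D·R_D = 18 − 0.944×1 = 17.1 V.
Saturation requires V_DS ≥ V_GS − V_t = 1.31 V; 17.1 ≥ 1.31 ✓.

I_D ≈ 0.94 mA, V_DS ≈ 17 V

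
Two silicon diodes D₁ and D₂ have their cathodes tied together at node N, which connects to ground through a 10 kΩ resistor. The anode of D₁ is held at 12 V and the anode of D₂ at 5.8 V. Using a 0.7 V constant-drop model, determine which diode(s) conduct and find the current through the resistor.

Only D₁ conducts; I_R ≈ 1.1 mA

Assume both conduct. Then node N would need to be at both 12−0.7 = 11.3 V and 5.8−0.7 = 5.1 V, which is impossible.
Assume only D₁ conducts: V_N = 12 − 0.7 = 11.3 V, so I_R = 11.3/10 = 1.13 mA.
Check D₂: its anode-to-cathode voltage is 5.8 − 11.3 = -5.5 V < 0.7 V, so it is off. The assumption is consistent.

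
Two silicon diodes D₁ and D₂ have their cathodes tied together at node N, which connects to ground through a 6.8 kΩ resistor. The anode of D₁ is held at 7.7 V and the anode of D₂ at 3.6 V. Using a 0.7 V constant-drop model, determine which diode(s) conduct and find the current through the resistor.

Only D₁ conducts; I_R ≈ 1 mA

Assume both conduct. Then node N would need to be at both 7.7−0.7 = 7 V and 3.6−0.7 = 2.9 V, which is impossible.
Assume only D₁ conducts: V_N = 7.7 − 0.7 = 7 V, so I_R = 7/6.8 = 1.03 mA.
Check D₂: its anode-to-cathode voltage is 3.6 − 7 = -3.4 V < 0.7 V, so it is off. The assumption is consistent.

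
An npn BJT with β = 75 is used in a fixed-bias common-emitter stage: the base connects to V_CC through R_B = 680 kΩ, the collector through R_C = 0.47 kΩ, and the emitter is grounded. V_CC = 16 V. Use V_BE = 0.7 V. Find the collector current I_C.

Base loop: V_CC = I_B·R_B + V_BE, so I_B = (16 − 0.7)/680 kΩ = 0.0225 mA.
In the active region I_C = β·I_B = 75 × 0.0225 = 1.69 mA.
Collector loop: V_CE = V_CC − I_C·R_C = 16 − 1.69×0.47 = 15.2 V.
Since V_CE = 15.2 V > V_CE(sat) ≈ 0.2 V, the transistor is in the active region as assumed.

I_C ≈ 1.7 mA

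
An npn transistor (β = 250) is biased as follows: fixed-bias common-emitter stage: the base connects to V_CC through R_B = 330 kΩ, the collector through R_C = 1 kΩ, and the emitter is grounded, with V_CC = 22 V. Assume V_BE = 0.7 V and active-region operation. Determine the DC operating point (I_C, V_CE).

Base loop: V_CC = I_B·R_B + V_BE, so I_B = (22 − 0.7)/330 kΩ = 0.0645 mA.
In the active region I_C = β·I_B = 250 × 0.0645 = 16.1 mA.
Collector loop: V_CE = V_CC − I_C·R_C = 22 − 16.1×1 = 5.86 V.
Since V_CE = 5.86 V > V_CE(sat) ≈ 0.2 V, the transistor is in the active region as assumed.

I_C ≈ 16 mA, V_CE ≈ 5.9 V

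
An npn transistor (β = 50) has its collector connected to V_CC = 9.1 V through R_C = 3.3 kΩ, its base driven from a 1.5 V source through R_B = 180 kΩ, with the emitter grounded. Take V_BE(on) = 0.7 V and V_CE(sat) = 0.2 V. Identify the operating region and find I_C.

Assume active. Base-emitter loop: I_B = (V_BB − V_BE)/R_B = (1.5 − 0.7)/180 = 0.00444 mA.
I_C = β·I_B = 50×0.00444 = 0.222 mA.
V_CE = V_CC − I_C·R_C = 9.1 − 0.222×3.3 = 8.37 V > V_CE(sat), so the active-region assumption holds.

active; I_C ≈ 0.22 mA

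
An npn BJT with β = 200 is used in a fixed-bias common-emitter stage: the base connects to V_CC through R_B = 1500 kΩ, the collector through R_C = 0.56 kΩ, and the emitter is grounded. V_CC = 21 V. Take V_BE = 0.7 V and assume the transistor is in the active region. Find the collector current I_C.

I_C ≈ 2.7 mA

Base loop: V_CC = I_B·R_B + V_BE, so I_B = (21 − 0.7)/1500 kΩ = 0.0135 mA.
In the active region I_C = β·I_B = 200 × 0.0135 = 2.71 mA.
Collector loop: V_CE = V_CC − I_C·R_C = 21 − 2.71×0.56 = 19.5 V.
Since V_CE = 19.5 V > V_CE(sat) ≈ 0.2 V, the transistor is in the active region as assumed.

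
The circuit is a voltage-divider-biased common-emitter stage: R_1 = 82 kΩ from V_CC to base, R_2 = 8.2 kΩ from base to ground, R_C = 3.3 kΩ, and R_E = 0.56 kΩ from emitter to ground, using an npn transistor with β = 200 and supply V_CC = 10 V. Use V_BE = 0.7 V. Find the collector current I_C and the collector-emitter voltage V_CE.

Thevenize the base divider: V_Th = V_CC·R_2/(R_1+R_2) = 10×8.2/90.2 = 0.909 V, R_Th = R_1‖R_2 = 7.45 kΩ.
Base-emitter loop: V_Th = I_B·R_Th + V_BE + (β+1)I_B·R_E, so I_B = (0.909 − 0.7) / (7.45 + 201×0.56) = 0.00174 mA.
I_C = β·I_B = 200×0.00174 = 0.348 mA, and I_E = (β+1)I_B = 0.35 mA.
V_CE = V_CC − I_C·R_C − I_E·R_E = 10 − 0.348×3.3 − 0.35×0.56 = 8.65 V.
V_CE = 8.65 V > 0.2 V confirms active-region operation.

I_C ≈ 0.35 mA, V_CE ≈ 8.7 V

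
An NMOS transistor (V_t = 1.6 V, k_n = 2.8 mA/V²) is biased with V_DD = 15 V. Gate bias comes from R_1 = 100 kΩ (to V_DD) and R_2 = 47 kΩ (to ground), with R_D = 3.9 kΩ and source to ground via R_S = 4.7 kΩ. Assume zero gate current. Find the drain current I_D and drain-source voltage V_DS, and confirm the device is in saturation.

I_D ≈ 0.55 mA, V_DS ≈ 10 V

V_G = V_DD·R_2/(R_1+R_2) = 15×47/147 = 4.8 V.
Assume saturation: I_D = (k_n/2)(V_GS − V_t)² with V_GS = V_G − I_D·R_S = 4.8 − 4.7·I_D.
Substituting gives 30.9·I_D² − 43.1·I_D + 14.3 = 0, with roots I_D = 0.547 or 0.845 mA.
The root I_D = 0.845 mA gives V_GS = 0.823 V ≤ V_t, so take I_D = 0.547 mA.
Then V_GS = 2.23 V and V_DS = V_DD − I_D(R_D+R_S) = 15 − 0.547×8.6 = 10.3 V.
Saturation requires V_DS ≥ V_GS − V_t = 0.625 V; 10.3 ≥ 0.625 ✓.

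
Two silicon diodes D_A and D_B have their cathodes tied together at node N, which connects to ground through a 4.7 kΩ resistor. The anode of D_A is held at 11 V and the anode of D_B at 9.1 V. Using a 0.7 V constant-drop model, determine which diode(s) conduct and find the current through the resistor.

Assume both conduct. Then node N would need to be at both 11−0.7 = 10.3 V and 9.1−0.7 = 8.4 V, which is impossible.
Assume only D_A conducts: V_N = 11 − 0.7 = 10.3 V, so I_R = 10.3/4.7 = 2.19 mA.
Check D_B: its anode-to-cathode voltage is 9.1 − 10.3 = -1.2 V < 0.7 V, so it is off. The assumption is consistent.

Only D_A conducts; I_R ≈ 2.2 mA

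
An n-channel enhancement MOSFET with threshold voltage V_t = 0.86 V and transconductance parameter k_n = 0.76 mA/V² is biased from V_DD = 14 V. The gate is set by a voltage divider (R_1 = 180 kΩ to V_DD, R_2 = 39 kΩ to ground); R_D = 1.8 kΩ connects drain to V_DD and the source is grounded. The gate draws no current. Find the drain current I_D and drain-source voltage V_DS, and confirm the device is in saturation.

V_G = V_DD·R_2/(R_1+R_2) = 14×39/219 = 2.49 V. With the source grounded, V_GS = V_G = 2.49 V.
Assume saturation: I_D = (k_n/2)(V_GS − V_t)² = (0.76/2)×(2.49 − 0.86)² = 0.38×1.63² = 1.01 mA.
V_DS = V_DD − I_D·R_D = 14 − 1.01×1.8 = 12.2 V.
Saturation requires V_DS ≥ V_GS − V_t = 1.63 V; 12.2 ≥ 1.63 ✓.

I_D ≈ 1 mA, V_DS ≈ 12 V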